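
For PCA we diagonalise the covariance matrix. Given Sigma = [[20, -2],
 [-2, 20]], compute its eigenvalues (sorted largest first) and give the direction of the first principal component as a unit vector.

Step 1 — characteristic polynomial of 2×2 Sigma:
  det(Sigma - λI) = λ² - trace · λ + det = 0.
  trace = 20 + 20 = 40, det = 20·20 - (-2)² = 396.
Step 2 — discriminant:
  Δ = trace² - 4·det = 1600 - 1584 = 16.
Step 3 — eigenvalues:
  λ = (trace ± √Δ)/2 = (40 ± 4)/2,
  λ_1 = 22,  λ_2 = 18.

Step 4 — unit eigenvector for λ_1: solve (Sigma - λ_1 I)v = 0. First row:
  (20 - 22)·v_x + (-2)·v_y = 0, i.e. (-2)·v_x + (-2)·v_y = 0,
  so v ∝ (b, λ_1 - a) = (-2, 2); multiply by -1 so the first entry is positive: u = (2, -2).
  ||u|| = √((2)² + (-2)²) = √(8) ≈ 2.8284,
  v_1 = u/||u|| ≈ (0.7071, -0.7071) (||v_1|| = 1).

λ_1 = 22,  λ_2 = 18;  v_1 ≈ (0.7071, -0.7071)


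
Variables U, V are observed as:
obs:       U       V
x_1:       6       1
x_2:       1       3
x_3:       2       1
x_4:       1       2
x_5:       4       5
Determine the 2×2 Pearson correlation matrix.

Step 1 — column means:
  mean(U) = (6 + 1 + 2 + 1 + 4) / 5 = 14/5 = 2.8
  mean(V) = (1 + 3 + 1 + 2 + 5) / 5 = 12/5 = 2.4

Step 2 — sample variances and covariances s[i,j] = (1/(n-1)) · Σ_k (x_{k,i} - mean_i) · (x_{k,j} - mean_j), with n-1 = 4:
  s[U,U] = ((3.2)·(3.2) + (-1.8)·(-1.8) + (-0.8)·(-0.8) + (-1.8)·(-1.8) + (1.2)·(1.2)) / 4 = 18.8/4 = 4.7
  s[U,V] = ((3.2)·(-1.4) + (-1.8)·(0.6) + (-0.8)·(-1.4) + (-1.8)·(-0.4) + (1.2)·(2.6)) / 4 = -0.6/4 = -0.15
  s[V,V] = ((-1.4)·(-1.4) + (0.6)·(0.6) + (-1.4)·(-1.4) + (-0.4)·(-0.4) + (2.6)·(2.6)) / 4 = 11.2/4 = 2.8
  Sample standard deviations s_i = √(s[i,i]):
  s(U) = √(4.7) = 2.1679
  s(V) = √(2.8) = 1.6733

Step 3 — r_{ij} = s_{ij} / (s_i · s_j):
  r[U,U] = 1 (diagonal).
  r[U,V] = -0.15 / (2.1679 · 1.6733) = -0.15 / 3.6277 = -0.0413
  r[V,V] = 1 (diagonal).

R is symmetric with unit diagonal. Assembling:

R = [[1, -0.0413],
 [-0.0413, 1]]


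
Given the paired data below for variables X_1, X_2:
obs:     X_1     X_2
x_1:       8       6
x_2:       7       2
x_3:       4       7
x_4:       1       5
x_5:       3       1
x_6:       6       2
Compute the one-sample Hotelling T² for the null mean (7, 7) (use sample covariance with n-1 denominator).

Step 1 — sample mean vector:
  mean(X_1) = (8 + 7 + 4 + 1 + 3 + 6) / 6 = 29/6 = 4.8333
  mean(X_2) = (6 + 2 + 7 + 5 + 1 + 2) / 6 = 23/6 = 3.8333
  x̄ = (4.8333, 3.8333),  deviation x̄ - mu_0 = (4.8333, 3.8333) - (7, 7) = (-2.1667, -3.1667).

Step 2 — sample covariance matrix, S[i,j] = (1/(n-1)) · Σ_k (x_{k,i} - mean_i) · (x_{k,j} - mean_j), divisor n-1 = 5:
  S[X_1,X_1] = ((3.1667)·(3.1667) + (2.1667)·(2.1667) + (-0.8333)·(-0.8333) + (-3.8333)·(-3.8333) + (-1.8333)·(-1.8333) + (1.1667)·(1.1667)) / 5 = 34.8333/5 = 6.9667
  S[X_1,X_2] = ((3.1667)·(2.1667) + (2.1667)·(-1.8333) + (-0.8333)·(3.1667) + (-3.8333)·(1.1667) + (-1.8333)·(-2.8333) + (1.1667)·(-1.8333)) / 5 = -1.1667/5 = -0.2333
  S[X_2,X_2] = ((2.1667)·(2.1667) + (-1.8333)·(-1.8333) + (3.1667)·(3.1667) + (1.1667)·(1.1667) + (-2.8333)·(-2.8333) + (-1.8333)·(-1.8333)) / 5 = 30.8333/5 = 6.1667
  S = [[6.9667, -0.2333],
 [-0.2333, 6.1667]].

Step 3 — invert S. det(S) = 6.9667·6.1667 - (-0.2333)² = 42.9067.
  S^{-1} = (1/det) · [[d, -b], [-b, a]] = [[0.1437, 0.0054],
 [0.0054, 0.1624]].

Step 4 — quadratic form (x̄ - mu_0)^T · S^{-1} · (x̄ - mu_0):
  S^{-1} · (x̄ - mu_0) = (-0.3286, -0.5259),
  (x̄ - mu_0)^T · [...] = (-2.1667)·(-0.3286) + (-3.1667)·(-0.5259) = 2.3775.

Step 5 — scale by n: T² = 6 · 2.3775 = 14.2651.

T² ≈ 14.2651


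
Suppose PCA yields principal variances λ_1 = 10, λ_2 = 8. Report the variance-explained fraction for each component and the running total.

Step 1 — total variance = trace(Sigma) = Σ λ_i = 10 + 8 = 18.

Step 2 — fraction explained by component i = λ_i / Σ λ:
  PC1: 10/18 = 0.5556
  PC2: 8/18 = 0.4444

Step 3 — cumulative fraction after k components = (λ_1 + ... + λ_k) / Σ λ:
  k = 1: 10/18 = 0.5556
  k = 2: (10 + 8)/18 = 18/18 = 1

Summary (fraction, with percent):

explained: PC1 0.5556 (55.56%), PC2 0.4444 (44.44%);  cumulative: 0.5556, 1


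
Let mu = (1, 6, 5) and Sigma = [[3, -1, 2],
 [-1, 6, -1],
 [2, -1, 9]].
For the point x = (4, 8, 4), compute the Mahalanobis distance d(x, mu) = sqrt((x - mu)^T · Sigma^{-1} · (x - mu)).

Step 1 — centre the observation: (x - mu) = (3, 2, -1).

Step 2 — invert Sigma (cofactor / det for 3×3, or solve directly):
  Sigma^{-1} = [[0.4077, 0.0538, -0.0846],
 [0.0538, 0.1769, 0.0077],
 [-0.0846, 0.0077, 0.1308]].

Step 3 — form the quadratic (x - mu)^T · Sigma^{-1} · (x - mu):
  Sigma^{-1} · (x - mu) = (1.4154, 0.5077, -0.3692).
  (x - mu)^T · [Sigma^{-1} · (x - mu)] = (3)·(1.4154) + (2)·(0.5077) + (-1)·(-0.3692) = 5.6308.

Step 4 — take square root: d = √(5.6308) ≈ 2.3729.

d(x, mu) = √(5.6308) ≈ 2.3729


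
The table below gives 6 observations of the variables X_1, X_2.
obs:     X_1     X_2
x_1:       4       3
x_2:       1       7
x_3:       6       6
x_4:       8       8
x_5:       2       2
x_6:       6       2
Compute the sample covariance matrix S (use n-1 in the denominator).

Step 1 — column means:
  mean(X_1) = (4 + 1 + 6 + 8 + 2 + 6) / 6 = 27/6 = 4.5
  mean(X_2) = (3 + 7 + 6 + 8 + 2 + 2) / 6 = 28/6 = 4.6667

Step 2 — sample covariance S[i,j] = (1/(n-1)) · Σ_k (x_{k,i} - mean_i) · (x_{k,j} - mean_j), with n-1 = 5.
  S[X_1,X_1] = ((-0.5)·(-0.5) + (-3.5)·(-3.5) + (1.5)·(1.5) + (3.5)·(3.5) + (-2.5)·(-2.5) + (1.5)·(1.5)) / 5 = 35.5/5 = 7.1
  S[X_1,X_2] = ((-0.5)·(-1.6667) + (-3.5)·(2.3333) + (1.5)·(1.3333) + (3.5)·(3.3333) + (-2.5)·(-2.6667) + (1.5)·(-2.6667)) / 5 = 9/5 = 1.8
  S[X_2,X_2] = ((-1.6667)·(-1.6667) + (2.3333)·(2.3333) + (1.3333)·(1.3333) + (3.3333)·(3.3333) + (-2.6667)·(-2.6667) + (-2.6667)·(-2.6667)) / 5 = 35.3333/5 = 7.0667

S is symmetric (S[j,i] = S[i,j]). Assembling:

S = [[7.1, 1.8],
 [1.8, 7.0667]]


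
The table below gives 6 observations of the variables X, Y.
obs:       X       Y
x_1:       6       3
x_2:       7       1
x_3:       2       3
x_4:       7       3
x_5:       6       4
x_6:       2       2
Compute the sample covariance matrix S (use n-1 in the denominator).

Step 1 — column means:
  mean(X) = (6 + 7 + 2 + 7 + 6 + 2) / 6 = 30/6 = 5
  mean(Y) = (3 + 1 + 3 + 3 + 4 + 2) / 6 = 16/6 = 2.6667

Step 2 — sample covariance S[i,j] = (1/(n-1)) · Σ_k (x_{k,i} - mean_i) · (x_{k,j} - mean_j), with n-1 = 5.
  S[X,X] = ((1)·(1) + (2)·(2) + (-3)·(-3) + (2)·(2) + (1)·(1) + (-3)·(-3)) / 5 = 28/5 = 5.6
  S[X,Y] = ((1)·(0.3333) + (2)·(-1.6667) + (-3)·(0.3333) + (2)·(0.3333) + (1)·(1.3333) + (-3)·(-0.6667)) / 5 = 0/5 = 0
  S[Y,Y] = ((0.3333)·(0.3333) + (-1.6667)·(-1.6667) + (0.3333)·(0.3333) + (0.3333)·(0.3333) + (1.3333)·(1.3333) + (-0.6667)·(-0.6667)) / 5 = 5.3333/5 = 1.0667

S is symmetric (S[j,i] = S[i,j]). Assembling:

S = [[5.6, 0],
 [0, 1.0667]]


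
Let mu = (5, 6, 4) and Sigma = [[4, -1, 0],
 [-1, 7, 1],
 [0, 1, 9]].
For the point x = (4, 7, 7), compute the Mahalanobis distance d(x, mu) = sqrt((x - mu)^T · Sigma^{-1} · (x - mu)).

Step 1 — centre the observation: (x - mu) = (-1, 1, 3).

Step 2 — invert Sigma (cofactor / det for 3×3, or solve directly):
  Sigma^{-1} = [[0.2594, 0.0377, -0.0042],
 [0.0377, 0.1506, -0.0167],
 [-0.0042, -0.0167, 0.113]].

Step 3 — form the quadratic (x - mu)^T · Sigma^{-1} · (x - mu):
  Sigma^{-1} · (x - mu) = (-0.2343, 0.0628, 0.3264).
  (x - mu)^T · [Sigma^{-1} · (x - mu)] = (-1)·(-0.2343) + (1)·(0.0628) + (3)·(0.3264) = 1.2762.

Step 4 — take square root: d = √(1.2762) ≈ 1.1297.

d(x, mu) = √(1.2762) ≈ 1.1297


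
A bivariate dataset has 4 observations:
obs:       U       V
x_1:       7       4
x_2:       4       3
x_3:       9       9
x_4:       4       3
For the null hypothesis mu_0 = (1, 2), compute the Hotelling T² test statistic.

Step 1 — sample mean vector:
  mean(U) = (7 + 4 + 9 + 4) / 4 = 24/4 = 6
  mean(V) = (4 + 3 + 9 + 3) / 4 = 19/4 = 4.75
  x̄ = (6, 4.75),  deviation x̄ - mu_0 = (6, 4.75) - (1, 2) = (5, 2.75).

Step 2 — sample covariance matrix, S[i,j] = (1/(n-1)) · Σ_k (x_{k,i} - mean_i) · (x_{k,j} - mean_j), divisor n-1 = 3:
  S[U,U] = ((1)·(1) + (-2)·(-2) + (3)·(3) + (-2)·(-2)) / 3 = 18/3 = 6
  S[U,V] = ((1)·(-0.75) + (-2)·(-1.75) + (3)·(4.25) + (-2)·(-1.75)) / 3 = 19/3 = 6.3333
  S[V,V] = ((-0.75)·(-0.75) + (-1.75)·(-1.75) + (4.25)·(4.25) + (-1.75)·(-1.75)) / 3 = 24.75/3 = 8.25
  S = [[6, 6.3333],
 [6.3333, 8.25]].

Step 3 — invert S. det(S) = 6·8.25 - (6.3333)² = 9.3889.
  S^{-1} = (1/det) · [[d, -b], [-b, a]] = [[0.8787, -0.6746],
 [-0.6746, 0.6391]].

Step 4 — quadratic form (x̄ - mu_0)^T · S^{-1} · (x̄ - mu_0):
  S^{-1} · (x̄ - mu_0) = (2.5385, -1.6154),
  (x̄ - mu_0)^T · [...] = (5)·(2.5385) + (2.75)·(-1.6154) = 8.25.

Step 5 — scale by n: T² = 4 · 8.25 = 33.

T² ≈ 33


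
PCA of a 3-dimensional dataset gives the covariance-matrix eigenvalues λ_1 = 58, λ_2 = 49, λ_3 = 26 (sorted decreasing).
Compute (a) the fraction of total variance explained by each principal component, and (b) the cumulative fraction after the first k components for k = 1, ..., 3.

Step 1 — total variance = trace(Sigma) = Σ λ_i = 58 + 49 + 26 = 133.

Step 2 — fraction explained by component i = λ_i / Σ λ:
  PC1: 58/133 = 0.4361
  PC2: 49/133 = 0.3684
  PC3: 26/133 = 0.1955

Step 3 — cumulative fraction after k components = (λ_1 + ... + λ_k) / Σ λ:
  k = 1: 58/133 = 0.4361
  k = 2: (58 + 49)/133 = 107/133 = 0.8045
  k = 3: (58 + 49 + 26)/133 = 133/133 = 1

Summary (fraction, with percent):

explained: PC1 0.4361 (43.61%), PC2 0.3684 (36.84%), PC3 0.1955 (19.55%);  cumulative: 0.4361, 0.8045, 1


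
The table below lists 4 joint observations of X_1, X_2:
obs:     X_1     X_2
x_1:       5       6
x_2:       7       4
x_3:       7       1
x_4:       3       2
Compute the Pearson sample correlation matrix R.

Step 1 — column means:
  mean(X_1) = (5 + 7 + 7 + 3) / 4 = 22/4 = 5.5
  mean(X_2) = (6 + 4 + 1 + 2) / 4 = 13/4 = 3.25

Step 2 — sample variances and covariances s[i,j] = (1/(n-1)) · Σ_k (x_{k,i} - mean_i) · (x_{k,j} - mean_j), with n-1 = 3:
  s[X_1,X_1] = ((-0.5)·(-0.5) + (1.5)·(1.5) + (1.5)·(1.5) + (-2.5)·(-2.5)) / 3 = 11/3 = 3.6667
  s[X_1,X_2] = ((-0.5)·(2.75) + (1.5)·(0.75) + (1.5)·(-2.25) + (-2.5)·(-1.25)) / 3 = -0.5/3 = -0.1667
  s[X_2,X_2] = ((2.75)·(2.75) + (0.75)·(0.75) + (-2.25)·(-2.25) + (-1.25)·(-1.25)) / 3 = 14.75/3 = 4.9167
  Sample standard deviations s_i = √(s[i,i]):
  s(X_1) = √(3.6667) = 1.9149
  s(X_2) = √(4.9167) = 2.2174

Step 3 — r_{ij} = s_{ij} / (s_i · s_j):
  r[X_1,X_1] = 1 (diagonal).
  r[X_1,X_2] = -0.1667 / (1.9149 · 2.2174) = -0.1667 / 4.2459 = -0.0393
  r[X_2,X_2] = 1 (diagonal).

R is symmetric with unit diagonal. Assembling:

R = [[1, -0.0393],
 [-0.0393, 1]]


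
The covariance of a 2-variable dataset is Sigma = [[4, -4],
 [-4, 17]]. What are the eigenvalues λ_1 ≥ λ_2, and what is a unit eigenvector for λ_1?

Step 1 — characteristic polynomial of 2×2 Sigma:
  det(Sigma - λI) = λ² - trace · λ + det = 0.
  trace = 4 + 17 = 21, det = 4·17 - (-4)² = 52.
Step 2 — discriminant:
  Δ = trace² - 4·det = 441 - 208 = 233.
Step 3 — eigenvalues:
  λ = (trace ± √Δ)/2 = (21 ± 15.2643)/2,
  λ_1 = 18.1322,  λ_2 = 2.8678.

Step 4 — unit eigenvector for λ_1: solve (Sigma - λ_1 I)v = 0. First row:
  (4 - 18.1322)·v_x + (-4)·v_y = 0, i.e. (-14.1322)·v_x + (-4)·v_y = 0,
  so v ∝ (b, λ_1 - a) = (-4, 14.1322); multiply by -1 so the first entry is positive: u = (4, -14.1322).
  ||u|| = √((4)² + (-14.1322)²) = √(215.7182) ≈ 14.6873,
  v_1 = u/||u|| ≈ (0.2723, -0.9622) (||v_1|| = 1).

λ_1 = 18.1322,  λ_2 = 2.8678;  v_1 ≈ (0.2723, -0.9622)


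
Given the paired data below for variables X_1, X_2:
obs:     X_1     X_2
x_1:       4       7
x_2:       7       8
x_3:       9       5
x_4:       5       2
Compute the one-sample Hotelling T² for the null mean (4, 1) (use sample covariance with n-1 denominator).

Step 1 — sample mean vector:
  mean(X_1) = (4 + 7 + 9 + 5) / 4 = 25/4 = 6.25
  mean(X_2) = (7 + 8 + 5 + 2) / 4 = 22/4 = 5.5
  x̄ = (6.25, 5.5),  deviation x̄ - mu_0 = (6.25, 5.5) - (4, 1) = (2.25, 4.5).

Step 2 — sample covariance matrix, S[i,j] = (1/(n-1)) · Σ_k (x_{k,i} - mean_i) · (x_{k,j} - mean_j), divisor n-1 = 3:
  S[X_1,X_1] = ((-2.25)·(-2.25) + (0.75)·(0.75) + (2.75)·(2.75) + (-1.25)·(-1.25)) / 3 = 14.75/3 = 4.9167
  S[X_1,X_2] = ((-2.25)·(1.5) + (0.75)·(2.5) + (2.75)·(-0.5) + (-1.25)·(-3.5)) / 3 = 1.5/3 = 0.5
  S[X_2,X_2] = ((1.5)·(1.5) + (2.5)·(2.5) + (-0.5)·(-0.5) + (-3.5)·(-3.5)) / 3 = 21/3 = 7
  S = [[4.9167, 0.5],
 [0.5, 7]].

Step 3 — invert S. det(S) = 4.9167·7 - (0.5)² = 34.1667.
  S^{-1} = (1/det) · [[d, -b], [-b, a]] = [[0.2049, -0.0146],
 [-0.0146, 0.1439]].

Step 4 — quadratic form (x̄ - mu_0)^T · S^{-1} · (x̄ - mu_0):
  S^{-1} · (x̄ - mu_0) = (0.3951, 0.6146),
  (x̄ - mu_0)^T · [...] = (2.25)·(0.3951) + (4.5)·(0.6146) = 3.6549.

Step 5 — scale by n: T² = 4 · 3.6549 = 14.6195.

T² ≈ 14.6195


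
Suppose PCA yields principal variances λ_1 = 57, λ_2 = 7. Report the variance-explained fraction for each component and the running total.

Step 1 — total variance = trace(Sigma) = Σ λ_i = 57 + 7 = 64.

Step 2 — fraction explained by component i = λ_i / Σ λ:
  PC1: 57/64 = 0.8906
  PC2: 7/64 = 0.1094

Step 3 — cumulative fraction after k components = (λ_1 + ... + λ_k) / Σ λ:
  k = 1: 57/64 = 0.8906
  k = 2: (57 + 7)/64 = 64/64 = 1

Summary (fraction, with percent):

explained: PC1 0.8906 (89.06%), PC2 0.1094 (10.94%);  cumulative: 0.8906, 1


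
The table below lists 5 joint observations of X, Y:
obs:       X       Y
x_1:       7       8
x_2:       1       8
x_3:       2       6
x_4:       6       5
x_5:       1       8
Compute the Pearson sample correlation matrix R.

Step 1 — column means:
  mean(X) = (7 + 1 + 2 + 6 + 1) / 5 = 17/5 = 3.4
  mean(Y) = (8 + 8 + 6 + 5 + 8) / 5 = 35/5 = 7

Step 2 — sample variances and covariances s[i,j] = (1/(n-1)) · Σ_k (x_{k,i} - mean_i) · (x_{k,j} - mean_j), with n-1 = 4:
  s[X,X] = ((3.6)·(3.6) + (-2.4)·(-2.4) + (-1.4)·(-1.4) + (2.6)·(2.6) + (-2.4)·(-2.4)) / 4 = 33.2/4 = 8.3
  s[X,Y] = ((3.6)·(1) + (-2.4)·(1) + (-1.4)·(-1) + (2.6)·(-2) + (-2.4)·(1)) / 4 = -5/4 = -1.25
  s[Y,Y] = ((1)·(1) + (1)·(1) + (-1)·(-1) + (-2)·(-2) + (1)·(1)) / 4 = 8/4 = 2
  Sample standard deviations s_i = √(s[i,i]):
  s(X) = √(8.3) = 2.881
  s(Y) = √(2) = 1.4142

Step 3 — r_{ij} = s_{ij} / (s_i · s_j):
  r[X,X] = 1 (diagonal).
  r[X,Y] = -1.25 / (2.881 · 1.4142) = -1.25 / 4.0743 = -0.3068
  r[Y,Y] = 1 (diagonal).

R is symmetric with unit diagonal. Assembling:

R = [[1, -0.3068],
 [-0.3068, 1]]


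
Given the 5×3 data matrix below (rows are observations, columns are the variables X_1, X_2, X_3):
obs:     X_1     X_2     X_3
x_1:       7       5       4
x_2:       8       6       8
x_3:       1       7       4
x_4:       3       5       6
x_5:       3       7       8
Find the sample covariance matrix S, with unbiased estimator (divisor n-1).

Step 1 — column means:
  mean(X_1) = (7 + 8 + 1 + 3 + 3) / 5 = 22/5 = 4.4
  mean(X_2) = (5 + 6 + 7 + 5 + 7) / 5 = 30/5 = 6
  mean(X_3) = (4 + 8 + 4 + 6 + 8) / 5 = 30/5 = 6

Step 2 — sample covariance S[i,j] = (1/(n-1)) · Σ_k (x_{k,i} - mean_i) · (x_{k,j} - mean_j), with n-1 = 4.
  S[X_1,X_1] = ((2.6)·(2.6) + (3.6)·(3.6) + (-3.4)·(-3.4) + (-1.4)·(-1.4) + (-1.4)·(-1.4)) / 4 = 35.2/4 = 8.8
  S[X_1,X_2] = ((2.6)·(-1) + (3.6)·(0) + (-3.4)·(1) + (-1.4)·(-1) + (-1.4)·(1)) / 4 = -6/4 = -1.5
  S[X_1,X_3] = ((2.6)·(-2) + (3.6)·(2) + (-3.4)·(-2) + (-1.4)·(0) + (-1.4)·(2)) / 4 = 6/4 = 1.5
  S[X_2,X_2] = ((-1)·(-1) + (0)·(0) + (1)·(1) + (-1)·(-1) + (1)·(1)) / 4 = 4/4 = 1
  S[X_2,X_3] = ((-1)·(-2) + (0)·(2) + (1)·(-2) + (-1)·(0) + (1)·(2)) / 4 = 2/4 = 0.5
  S[X_3,X_3] = ((-2)·(-2) + (2)·(2) + (-2)·(-2) + (0)·(0) + (2)·(2)) / 4 = 16/4 = 4

S is symmetric (S[j,i] = S[i,j]). Assembling:

S = [[8.8, -1.5, 1.5],
 [-1.5, 1, 0.5],
 [1.5, 0.5, 4]]


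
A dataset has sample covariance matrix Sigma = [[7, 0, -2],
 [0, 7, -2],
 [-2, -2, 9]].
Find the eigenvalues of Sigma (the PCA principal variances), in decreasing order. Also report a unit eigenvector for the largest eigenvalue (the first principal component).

Step 1 — characteristic polynomial p(λ) = det(λI - Sigma) = λ³ - tr·λ² + c_1·λ - det, where tr = trace, c_1 = sum of the principal 2×2 minors, det = det(Sigma):
  tr = 7 + 7 + 9 = 23,
  c_1 = (7·7 - (0)²) + (7·9 - (-2)²) + (7·9 - (-2)²) = 49 + 59 + 59 = 167,
  det = 7·(7·9 - (-2)²) - (0)·((0)·9 - (-2)·(-2)) + (-2)·((0)·(-2) - 7·(-2)) = 7·(59) - (0)·(-4) + (-2)·(14) = 385.
  So p(λ) = λ³ - 23λ² + 167λ - 385.
Step 2 — look for an integer root (rational root theorem: any rational root is an integer divisor of 385). Testing λ = 5:
  p(5) = 125 - 575 + 835 - 385 = 0  ✓
  Dividing out (λ - 5): p(λ) = (λ - 5)(λ² - 18λ + 77).
Step 3 — remaining eigenvalues from the quadratic λ² - 18λ + 77 = 0:
  Δ = 18² - 4·77 = 324 - 308 = 16,  λ = (18 ± √16)/2 = (18 ± 4)/2 = 11 or 7.
  Sorted: λ_1 = 11,  λ_2 = 7,  λ_3 = 5  (check: sum = 23 = tr ✓).

Step 4 — unit eigenvector for λ_1 = 11: v spans the null space of (Sigma - λ_1 I), whose rows are
  r_1 = (-4, 0, -2),  r_2 = (0, -4, -2),  r_3 = (-2, -2, -2).
  v is orthogonal to every row, so take v ∝ r_1 × r_2 = ((0)·(-2) - (-2)·(-4), (-2)·(0) - (-4)·(-2), (-4)·(-4) - (0)·(0)) = (-8, -8, 16).
  Rescale (divide by 8; multiply by -1 so the first nonzero entry is positive): u = (1, 1, -2).
  ||u|| = √((1)² + (1)² + (-2)²) = √(6) ≈ 2.4495,  v_1 = u/||u|| ≈ (0.4082, 0.4082, -0.8165) (||v_1|| = 1).

λ_1 = 11,  λ_2 = 7,  λ_3 = 5;  v_1 ≈ (0.4082, 0.4082, -0.8165)


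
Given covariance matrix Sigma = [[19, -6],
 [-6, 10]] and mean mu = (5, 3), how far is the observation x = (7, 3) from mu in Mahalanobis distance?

Step 1 — centre the observation: (x - mu) = (2, 0).

Step 2 — invert Sigma. det(Sigma) = 19·10 - (-6)² = 154.
  Sigma^{-1} = (1/det) · [[d, -b], [-b, a]] = [[0.0649, 0.039],
 [0.039, 0.1234]].

Step 3 — form the quadratic (x - mu)^T · Sigma^{-1} · (x - mu):
  Sigma^{-1} · (x - mu) = (0.1299, 0.0779).
  (x - mu)^T · [Sigma^{-1} · (x - mu)] = (2)·(0.1299) + (0)·(0.0779) = 0.2597.

Step 4 — take square root: d = √(0.2597) ≈ 0.5096.

d(x, mu) = √(0.2597) ≈ 0.5096


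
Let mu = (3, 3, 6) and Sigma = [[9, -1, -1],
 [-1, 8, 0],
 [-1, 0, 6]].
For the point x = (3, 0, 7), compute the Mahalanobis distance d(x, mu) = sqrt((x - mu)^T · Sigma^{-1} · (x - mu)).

Step 1 — centre the observation: (x - mu) = (0, -3, 1).

Step 2 — invert Sigma (cofactor / det for 3×3, or solve directly):
  Sigma^{-1} = [[0.1148, 0.0144, 0.0191],
 [0.0144, 0.1268, 0.0024],
 [0.0191, 0.0024, 0.1699]].

Step 3 — form the quadratic (x - mu)^T · Sigma^{-1} · (x - mu):
  Sigma^{-1} · (x - mu) = (-0.0239, -0.378, 0.1627).
  (x - mu)^T · [Sigma^{-1} · (x - mu)] = (0)·(-0.0239) + (-3)·(-0.378) + (1)·(0.1627) = 1.2967.

Step 4 — take square root: d = √(1.2967) ≈ 1.1387.

d(x, mu) = √(1.2967) ≈ 1.1387


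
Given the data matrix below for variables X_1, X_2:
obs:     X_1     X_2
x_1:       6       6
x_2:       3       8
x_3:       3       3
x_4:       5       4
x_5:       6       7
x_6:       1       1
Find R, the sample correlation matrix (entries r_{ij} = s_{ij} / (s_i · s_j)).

Step 1 — column means:
  mean(X_1) = (6 + 3 + 3 + 5 + 6 + 1) / 6 = 24/6 = 4
  mean(X_2) = (6 + 8 + 3 + 4 + 7 + 1) / 6 = 29/6 = 4.8333

Step 2 — sample variances and covariances s[i,j] = (1/(n-1)) · Σ_k (x_{k,i} - mean_i) · (x_{k,j} - mean_j), with n-1 = 5:
  s[X_1,X_1] = ((2)·(2) + (-1)·(-1) + (-1)·(-1) + (1)·(1) + (2)·(2) + (-3)·(-3)) / 5 = 20/5 = 4
  s[X_1,X_2] = ((2)·(1.1667) + (-1)·(3.1667) + (-1)·(-1.8333) + (1)·(-0.8333) + (2)·(2.1667) + (-3)·(-3.8333)) / 5 = 16/5 = 3.2
  s[X_2,X_2] = ((1.1667)·(1.1667) + (3.1667)·(3.1667) + (-1.8333)·(-1.8333) + (-0.8333)·(-0.8333) + (2.1667)·(2.1667) + (-3.8333)·(-3.8333)) / 5 = 34.8333/5 = 6.9667
  Sample standard deviations s_i = √(s[i,i]):
  s(X_1) = √(4) = 2
  s(X_2) = √(6.9667) = 2.6394

Step 3 — r_{ij} = s_{ij} / (s_i · s_j):
  r[X_1,X_1] = 1 (diagonal).
  r[X_1,X_2] = 3.2 / (2 · 2.6394) = 3.2 / 5.2789 = 0.6062
  r[X_2,X_2] = 1 (diagonal).

R is symmetric with unit diagonal. Assembling:

R = [[1, 0.6062],
 [0.6062, 1]]


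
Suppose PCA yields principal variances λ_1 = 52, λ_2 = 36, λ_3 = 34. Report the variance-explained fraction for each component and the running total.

Step 1 — total variance = trace(Sigma) = Σ λ_i = 52 + 36 + 34 = 122.

Step 2 — fraction explained by component i = λ_i / Σ λ:
  PC1: 52/122 = 0.4262
  PC2: 36/122 = 0.2951
  PC3: 34/122 = 0.2787

Step 3 — cumulative fraction after k components = (λ_1 + ... + λ_k) / Σ λ:
  k = 1: 52/122 = 0.4262
  k = 2: (52 + 36)/122 = 88/122 = 0.7213
  k = 3: (52 + 36 + 34)/122 = 122/122 = 1

Summary (fraction, with percent):

explained: PC1 0.4262 (42.62%), PC2 0.2951 (29.51%), PC3 0.2787 (27.87%);  cumulative: 0.4262, 0.7213, 1


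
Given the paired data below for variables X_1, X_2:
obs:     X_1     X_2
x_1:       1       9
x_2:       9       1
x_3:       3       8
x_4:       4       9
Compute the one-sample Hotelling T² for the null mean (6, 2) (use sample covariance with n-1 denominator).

Step 1 — sample mean vector:
  mean(X_1) = (1 + 9 + 3 + 4) / 4 = 17/4 = 4.25
  mean(X_2) = (9 + 1 + 8 + 9) / 4 = 27/4 = 6.75
  x̄ = (4.25, 6.75),  deviation x̄ - mu_0 = (4.25, 6.75) - (6, 2) = (-1.75, 4.75).

Step 2 — sample covariance matrix, S[i,j] = (1/(n-1)) · Σ_k (x_{k,i} - mean_i) · (x_{k,j} - mean_j), divisor n-1 = 3:
  S[X_1,X_1] = ((-3.25)·(-3.25) + (4.75)·(4.75) + (-1.25)·(-1.25) + (-0.25)·(-0.25)) / 3 = 34.75/3 = 11.5833
  S[X_1,X_2] = ((-3.25)·(2.25) + (4.75)·(-5.75) + (-1.25)·(1.25) + (-0.25)·(2.25)) / 3 = -36.75/3 = -12.25
  S[X_2,X_2] = ((2.25)·(2.25) + (-5.75)·(-5.75) + (1.25)·(1.25) + (2.25)·(2.25)) / 3 = 44.75/3 = 14.9167
  S = [[11.5833, -12.25],
 [-12.25, 14.9167]].

Step 3 — invert S. det(S) = 11.5833·14.9167 - (-12.25)² = 22.7222.
  S^{-1} = (1/det) · [[d, -b], [-b, a]] = [[0.6565, 0.5391],
 [0.5391, 0.5098]].

Step 4 — quadratic form (x̄ - mu_0)^T · S^{-1} · (x̄ - mu_0):
  S^{-1} · (x̄ - mu_0) = (1.412, 1.478),
  (x̄ - mu_0)^T · [...] = (-1.75)·(1.412) + (4.75)·(1.478) = 4.5495.

Step 5 — scale by n: T² = 4 · 4.5495 = 18.198.

T² ≈ 18.198


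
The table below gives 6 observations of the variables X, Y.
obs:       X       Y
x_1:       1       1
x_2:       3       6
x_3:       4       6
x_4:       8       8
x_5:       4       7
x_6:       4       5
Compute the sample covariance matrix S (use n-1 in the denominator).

Step 1 — column means:
  mean(X) = (1 + 3 + 4 + 8 + 4 + 4) / 6 = 24/6 = 4
  mean(Y) = (1 + 6 + 6 + 8 + 7 + 5) / 6 = 33/6 = 5.5

Step 2 — sample covariance S[i,j] = (1/(n-1)) · Σ_k (x_{k,i} - mean_i) · (x_{k,j} - mean_j), with n-1 = 5.
  S[X,X] = ((-3)·(-3) + (-1)·(-1) + (0)·(0) + (4)·(4) + (0)·(0) + (0)·(0)) / 5 = 26/5 = 5.2
  S[X,Y] = ((-3)·(-4.5) + (-1)·(0.5) + (0)·(0.5) + (4)·(2.5) + (0)·(1.5) + (0)·(-0.5)) / 5 = 23/5 = 4.6
  S[Y,Y] = ((-4.5)·(-4.5) + (0.5)·(0.5) + (0.5)·(0.5) + (2.5)·(2.5) + (1.5)·(1.5) + (-0.5)·(-0.5)) / 5 = 29.5/5 = 5.9

S is symmetric (S[j,i] = S[i,j]). Assembling:

S = [[5.2, 4.6],
 [4.6, 5.9]]


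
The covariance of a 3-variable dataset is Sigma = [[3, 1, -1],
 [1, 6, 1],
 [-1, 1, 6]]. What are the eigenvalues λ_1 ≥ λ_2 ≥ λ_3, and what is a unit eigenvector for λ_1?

Step 1 — characteristic polynomial p(λ) = det(λI - Sigma) = λ³ - tr·λ² + c_1·λ - det, where tr = trace, c_1 = sum of the principal 2×2 minors, det = det(Sigma):
  tr = 3 + 6 + 6 = 15,
  c_1 = (3·6 - (1)²) + (3·6 - (-1)²) + (6·6 - (1)²) = 17 + 17 + 35 = 69,
  det = 3·(6·6 - (1)²) - (1)·((1)·6 - (1)·(-1)) + (-1)·((1)·(1) - 6·(-1)) = 3·(35) - (1)·(7) + (-1)·(7) = 91.
  So p(λ) = λ³ - 15λ² + 69λ - 91.
Step 2 — look for an integer root (rational root theorem: any rational root is an integer divisor of 91). Testing λ = 7:
  p(7) = 343 - 735 + 483 - 91 = 0  ✓
  Dividing out (λ - 7): p(λ) = (λ - 7)(λ² - 8λ + 13).
Step 3 — remaining eigenvalues from the quadratic λ² - 8λ + 13 = 0:
  Δ = 8² - 4·13 = 64 - 52 = 12,  λ = (8 ± √12)/2 = (8 ± 3.4641)/2 ≈ 5.7321 or 2.2679.
  Sorted: λ_1 = 7,  λ_2 = 5.7321,  λ_3 = 2.2679  (check: sum = 15 = tr ✓).

Step 4 — unit eigenvector for λ_1 = 7: v spans the null space of (Sigma - λ_1 I), whose rows are
  r_1 = (-4, 1, -1),  r_2 = (1, -1, 1),  r_3 = (-1, 1, -1).
  v is orthogonal to every row, so take v ∝ r_1 × r_2 = ((1)·(1) - (-1)·(-1), (-1)·(1) - (-4)·(1), (-4)·(-1) - (1)·(1)) = (0, 3, 3).
  Rescale (divide by 3): u = (0, 1, 1).
  ||u|| = √((0)² + (1)² + (1)²) = √(2) ≈ 1.4142,  v_1 = u/||u|| ≈ (0, 0.7071, 0.7071) (||v_1|| = 1).

λ_1 = 7,  λ_2 = 5.7321,  λ_3 = 2.2679;  v_1 ≈ (0, 0.7071, 0.7071)


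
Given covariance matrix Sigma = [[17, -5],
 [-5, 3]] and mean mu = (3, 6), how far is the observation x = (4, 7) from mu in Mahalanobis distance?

Step 1 — centre the observation: (x - mu) = (1, 1).

Step 2 — invert Sigma. det(Sigma) = 17·3 - (-5)² = 26.
  Sigma^{-1} = (1/det) · [[d, -b], [-b, a]] = [[0.1154, 0.1923],
 [0.1923, 0.6538]].

Step 3 — form the quadratic (x - mu)^T · Sigma^{-1} · (x - mu):
  Sigma^{-1} · (x - mu) = (0.3077, 0.8462).
  (x - mu)^T · [Sigma^{-1} · (x - mu)] = (1)·(0.3077) + (1)·(0.8462) = 1.1538.

Step 4 — take square root: d = √(1.1538) ≈ 1.0742.

d(x, mu) = √(1.1538) ≈ 1.0742


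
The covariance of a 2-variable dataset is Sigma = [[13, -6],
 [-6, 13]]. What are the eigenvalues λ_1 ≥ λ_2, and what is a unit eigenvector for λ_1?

Step 1 — characteristic polynomial of 2×2 Sigma:
  det(Sigma - λI) = λ² - trace · λ + det = 0.
  trace = 13 + 13 = 26, det = 13·13 - (-6)² = 133.
Step 2 — discriminant:
  Δ = trace² - 4·det = 676 - 532 = 144.
Step 3 — eigenvalues:
  λ = (trace ± √Δ)/2 = (26 ± 12)/2,
  λ_1 = 19,  λ_2 = 7.

Step 4 — unit eigenvector for λ_1: solve (Sigma - λ_1 I)v = 0. First row:
  (13 - 19)·v_x + (-6)·v_y = 0, i.e. (-6)·v_x + (-6)·v_y = 0,
  so v ∝ (b, λ_1 - a) = (-6, 6); multiply by -1 so the first entry is positive: u = (6, -6).
  ||u|| = √((6)² + (-6)²) = √(72) ≈ 8.4853,
  v_1 = u/||u|| ≈ (0.7071, -0.7071) (||v_1|| = 1).

λ_1 = 19,  λ_2 = 7;  v_1 ≈ (0.7071, -0.7071)


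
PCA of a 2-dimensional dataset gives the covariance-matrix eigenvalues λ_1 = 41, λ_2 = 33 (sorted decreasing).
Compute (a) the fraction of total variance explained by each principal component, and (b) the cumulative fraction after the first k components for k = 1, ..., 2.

Step 1 — total variance = trace(Sigma) = Σ λ_i = 41 + 33 = 74.

Step 2 — fraction explained by component i = λ_i / Σ λ:
  PC1: 41/74 = 0.5541
  PC2: 33/74 = 0.4459

Step 3 — cumulative fraction after k components = (λ_1 + ... + λ_k) / Σ λ:
  k = 1: 41/74 = 0.5541
  k = 2: (41 + 33)/74 = 74/74 = 1

Summary (fraction, with percent):

explained: PC1 0.5541 (55.41%), PC2 0.4459 (44.59%);  cumulative: 0.5541, 1


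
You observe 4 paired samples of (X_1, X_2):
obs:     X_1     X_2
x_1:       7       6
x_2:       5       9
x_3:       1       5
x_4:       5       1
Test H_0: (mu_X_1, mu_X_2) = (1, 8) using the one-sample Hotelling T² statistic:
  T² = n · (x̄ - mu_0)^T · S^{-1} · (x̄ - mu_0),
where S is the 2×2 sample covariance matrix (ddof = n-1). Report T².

Step 1 — sample mean vector:
  mean(X_1) = (7 + 5 + 1 + 5) / 4 = 18/4 = 4.5
  mean(X_2) = (6 + 9 + 5 + 1) / 4 = 21/4 = 5.25
  x̄ = (4.5, 5.25),  deviation x̄ - mu_0 = (4.5, 5.25) - (1, 8) = (3.5, -2.75).

Step 2 — sample covariance matrix, S[i,j] = (1/(n-1)) · Σ_k (x_{k,i} - mean_i) · (x_{k,j} - mean_j), divisor n-1 = 3:
  S[X_1,X_1] = ((2.5)·(2.5) + (0.5)·(0.5) + (-3.5)·(-3.5) + (0.5)·(0.5)) / 3 = 19/3 = 6.3333
  S[X_1,X_2] = ((2.5)·(0.75) + (0.5)·(3.75) + (-3.5)·(-0.25) + (0.5)·(-4.25)) / 3 = 2.5/3 = 0.8333
  S[X_2,X_2] = ((0.75)·(0.75) + (3.75)·(3.75) + (-0.25)·(-0.25) + (-4.25)·(-4.25)) / 3 = 32.75/3 = 10.9167
  S = [[6.3333, 0.8333],
 [0.8333, 10.9167]].

Step 3 — invert S. det(S) = 6.3333·10.9167 - (0.8333)² = 68.4444.
  S^{-1} = (1/det) · [[d, -b], [-b, a]] = [[0.1595, -0.0122],
 [-0.0122, 0.0925]].

Step 4 — quadratic form (x̄ - mu_0)^T · S^{-1} · (x̄ - mu_0):
  S^{-1} · (x̄ - mu_0) = (0.5917, -0.2971),
  (x̄ - mu_0)^T · [...] = (3.5)·(0.5917) + (-2.75)·(-0.2971) = 2.888.

Step 5 — scale by n: T² = 4 · 2.888 = 11.5519.

T² ≈ 11.5519


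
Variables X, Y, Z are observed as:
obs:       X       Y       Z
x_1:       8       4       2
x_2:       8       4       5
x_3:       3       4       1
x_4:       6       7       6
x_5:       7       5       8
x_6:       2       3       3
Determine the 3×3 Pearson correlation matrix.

Step 1 — column means:
  mean(X) = (8 + 8 + 3 + 6 + 7 + 2) / 6 = 34/6 = 5.6667
  mean(Y) = (4 + 4 + 4 + 7 + 5 + 3) / 6 = 27/6 = 4.5
  mean(Z) = (2 + 5 + 1 + 6 + 8 + 3) / 6 = 25/6 = 4.1667

Step 2 — sample variances and covariances s[i,j] = (1/(n-1)) · Σ_k (x_{k,i} - mean_i) · (x_{k,j} - mean_j), with n-1 = 5:
  s[X,X] = ((2.3333)·(2.3333) + (2.3333)·(2.3333) + (-2.6667)·(-2.6667) + (0.3333)·(0.3333) + (1.3333)·(1.3333) + (-3.6667)·(-3.6667)) / 5 = 33.3333/5 = 6.6667
  s[X,Y] = ((2.3333)·(-0.5) + (2.3333)·(-0.5) + (-2.6667)·(-0.5) + (0.3333)·(2.5) + (1.3333)·(0.5) + (-3.6667)·(-1.5)) / 5 = 6/5 = 1.2
  s[X,Z] = ((2.3333)·(-2.1667) + (2.3333)·(0.8333) + (-2.6667)·(-3.1667) + (0.3333)·(1.8333) + (1.3333)·(3.8333) + (-3.6667)·(-1.1667)) / 5 = 15.3333/5 = 3.0667
  s[Y,Y] = ((-0.5)·(-0.5) + (-0.5)·(-0.5) + (-0.5)·(-0.5) + (2.5)·(2.5) + (0.5)·(0.5) + (-1.5)·(-1.5)) / 5 = 9.5/5 = 1.9
  s[Y,Z] = ((-0.5)·(-2.1667) + (-0.5)·(0.8333) + (-0.5)·(-3.1667) + (2.5)·(1.8333) + (0.5)·(3.8333) + (-1.5)·(-1.1667)) / 5 = 10.5/5 = 2.1
  s[Z,Z] = ((-2.1667)·(-2.1667) + (0.8333)·(0.8333) + (-3.1667)·(-3.1667) + (1.8333)·(1.8333) + (3.8333)·(3.8333) + (-1.1667)·(-1.1667)) / 5 = 34.8333/5 = 6.9667
  Sample standard deviations s_i = √(s[i,i]):
  s(X) = √(6.6667) = 2.582
  s(Y) = √(1.9) = 1.3784
  s(Z) = √(6.9667) = 2.6394

Step 3 — r_{ij} = s_{ij} / (s_i · s_j):
  r[X,X] = 1 (diagonal).
  r[X,Y] = 1.2 / (2.582 · 1.3784) = 1.2 / 3.559 = 0.3372
  r[X,Z] = 3.0667 / (2.582 · 2.6394) = 3.0667 / 6.815 = 0.45
  r[Y,Y] = 1 (diagonal).
  r[Y,Z] = 2.1 / (1.3784 · 2.6394) = 2.1 / 3.6382 = 0.5772
  r[Z,Z] = 1 (diagonal).

R is symmetric with unit diagonal. Assembling:

R = [[1, 0.3372, 0.45],
 [0.3372, 1, 0.5772],
 [0.45, 0.5772, 1]]


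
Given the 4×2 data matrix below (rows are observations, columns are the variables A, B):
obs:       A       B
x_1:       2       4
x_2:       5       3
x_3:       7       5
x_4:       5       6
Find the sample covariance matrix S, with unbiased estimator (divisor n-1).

Step 1 — column means:
  mean(A) = (2 + 5 + 7 + 5) / 4 = 19/4 = 4.75
  mean(B) = (4 + 3 + 5 + 6) / 4 = 18/4 = 4.5

Step 2 — sample covariance S[i,j] = (1/(n-1)) · Σ_k (x_{k,i} - mean_i) · (x_{k,j} - mean_j), with n-1 = 3.
  S[A,A] = ((-2.75)·(-2.75) + (0.25)·(0.25) + (2.25)·(2.25) + (0.25)·(0.25)) / 3 = 12.75/3 = 4.25
  S[A,B] = ((-2.75)·(-0.5) + (0.25)·(-1.5) + (2.25)·(0.5) + (0.25)·(1.5)) / 3 = 2.5/3 = 0.8333
  S[B,B] = ((-0.5)·(-0.5) + (-1.5)·(-1.5) + (0.5)·(0.5) + (1.5)·(1.5)) / 3 = 5/3 = 1.6667

S is symmetric (S[j,i] = S[i,j]). Assembling:

S = [[4.25, 0.8333],
 [0.8333, 1.6667]]


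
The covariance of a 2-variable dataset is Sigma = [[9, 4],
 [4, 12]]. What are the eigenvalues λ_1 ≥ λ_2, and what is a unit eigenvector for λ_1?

Step 1 — characteristic polynomial of 2×2 Sigma:
  det(Sigma - λI) = λ² - trace · λ + det = 0.
  trace = 9 + 12 = 21, det = 9·12 - (4)² = 92.
Step 2 — discriminant:
  Δ = trace² - 4·det = 441 - 368 = 73.
Step 3 — eigenvalues:
  λ = (trace ± √Δ)/2 = (21 ± 8.544)/2,
  λ_1 = 14.772,  λ_2 = 6.228.

Step 4 — unit eigenvector for λ_1: solve (Sigma - λ_1 I)v = 0. First row:
  (9 - 14.772)·v_x + (4)·v_y = 0, i.e. (-5.772)·v_x + (4)·v_y = 0,
  so v ∝ (b, λ_1 - a) = (4, 5.772) = u.
  ||u|| = √((4)² + (5.772)²) = √(49.316) ≈ 7.0225,
  v_1 = u/||u|| ≈ (0.5696, 0.8219) (||v_1|| = 1).

λ_1 = 14.772,  λ_2 = 6.228;  v_1 ≈ (0.5696, 0.8219)


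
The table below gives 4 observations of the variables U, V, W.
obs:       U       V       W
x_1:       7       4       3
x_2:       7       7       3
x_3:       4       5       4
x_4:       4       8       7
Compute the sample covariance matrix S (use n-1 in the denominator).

Step 1 — column means:
  mean(U) = (7 + 7 + 4 + 4) / 4 = 22/4 = 5.5
  mean(V) = (4 + 7 + 5 + 8) / 4 = 24/4 = 6
  mean(W) = (3 + 3 + 4 + 7) / 4 = 17/4 = 4.25

Step 2 — sample covariance S[i,j] = (1/(n-1)) · Σ_k (x_{k,i} - mean_i) · (x_{k,j} - mean_j), with n-1 = 3.
  S[U,U] = ((1.5)·(1.5) + (1.5)·(1.5) + (-1.5)·(-1.5) + (-1.5)·(-1.5)) / 3 = 9/3 = 3
  S[U,V] = ((1.5)·(-2) + (1.5)·(1) + (-1.5)·(-1) + (-1.5)·(2)) / 3 = -3/3 = -1
  S[U,W] = ((1.5)·(-1.25) + (1.5)·(-1.25) + (-1.5)·(-0.25) + (-1.5)·(2.75)) / 3 = -7.5/3 = -2.5
  S[V,V] = ((-2)·(-2) + (1)·(1) + (-1)·(-1) + (2)·(2)) / 3 = 10/3 = 3.3333
  S[V,W] = ((-2)·(-1.25) + (1)·(-1.25) + (-1)·(-0.25) + (2)·(2.75)) / 3 = 7/3 = 2.3333
  S[W,W] = ((-1.25)·(-1.25) + (-1.25)·(-1.25) + (-0.25)·(-0.25) + (2.75)·(2.75)) / 3 = 10.75/3 = 3.5833

S is symmetric (S[j,i] = S[i,j]). Assembling:

S = [[3, -1, -2.5],
 [-1, 3.3333, 2.3333],
 [-2.5, 2.3333, 3.5833]]


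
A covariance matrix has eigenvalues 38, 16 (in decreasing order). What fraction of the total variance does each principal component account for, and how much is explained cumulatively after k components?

Step 1 — total variance = trace(Sigma) = Σ λ_i = 38 + 16 = 54.

Step 2 — fraction explained by component i = λ_i / Σ λ:
  PC1: 38/54 = 0.7037
  PC2: 16/54 = 0.2963

Step 3 — cumulative fraction after k components = (λ_1 + ... + λ_k) / Σ λ:
  k = 1: 38/54 = 0.7037
  k = 2: (38 + 16)/54 = 54/54 = 1

Summary (fraction, with percent):

explained: PC1 0.7037 (70.37%), PC2 0.2963 (29.63%);  cumulative: 0.7037, 1


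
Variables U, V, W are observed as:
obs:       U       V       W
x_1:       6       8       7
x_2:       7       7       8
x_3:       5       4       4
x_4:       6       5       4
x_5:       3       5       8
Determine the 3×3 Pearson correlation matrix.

Step 1 — column means:
  mean(U) = (6 + 7 + 5 + 6 + 3) / 5 = 27/5 = 5.4
  mean(V) = (8 + 7 + 4 + 5 + 5) / 5 = 29/5 = 5.8
  mean(W) = (7 + 8 + 4 + 4 + 8) / 5 = 31/5 = 6.2

Step 2 — sample variances and covariances s[i,j] = (1/(n-1)) · Σ_k (x_{k,i} - mean_i) · (x_{k,j} - mean_j), with n-1 = 4:
  s[U,U] = ((0.6)·(0.6) + (1.6)·(1.6) + (-0.4)·(-0.4) + (0.6)·(0.6) + (-2.4)·(-2.4)) / 4 = 9.2/4 = 2.3
  s[U,V] = ((0.6)·(2.2) + (1.6)·(1.2) + (-0.4)·(-1.8) + (0.6)·(-0.8) + (-2.4)·(-0.8)) / 4 = 5.4/4 = 1.35
  s[U,W] = ((0.6)·(0.8) + (1.6)·(1.8) + (-0.4)·(-2.2) + (0.6)·(-2.2) + (-2.4)·(1.8)) / 4 = -1.4/4 = -0.35
  s[V,V] = ((2.2)·(2.2) + (1.2)·(1.2) + (-1.8)·(-1.8) + (-0.8)·(-0.8) + (-0.8)·(-0.8)) / 4 = 10.8/4 = 2.7
  s[V,W] = ((2.2)·(0.8) + (1.2)·(1.8) + (-1.8)·(-2.2) + (-0.8)·(-2.2) + (-0.8)·(1.8)) / 4 = 8.2/4 = 2.05
  s[W,W] = ((0.8)·(0.8) + (1.8)·(1.8) + (-2.2)·(-2.2) + (-2.2)·(-2.2) + (1.8)·(1.8)) / 4 = 16.8/4 = 4.2
  Sample standard deviations s_i = √(s[i,i]):
  s(U) = √(2.3) = 1.5166
  s(V) = √(2.7) = 1.6432
  s(W) = √(4.2) = 2.0494

Step 3 — r_{ij} = s_{ij} / (s_i · s_j):
  r[U,U] = 1 (diagonal).
  r[U,V] = 1.35 / (1.5166 · 1.6432) = 1.35 / 2.492 = 0.5417
  r[U,W] = -0.35 / (1.5166 · 2.0494) = -0.35 / 3.1081 = -0.1126
  r[V,V] = 1 (diagonal).
  r[V,W] = 2.05 / (1.6432 · 2.0494) = 2.05 / 3.3675 = 0.6088
  r[W,W] = 1 (diagonal).

R is symmetric with unit diagonal. Assembling:

R = [[1, 0.5417, -0.1126],
 [0.5417, 1, 0.6088],
 [-0.1126, 0.6088, 1]]


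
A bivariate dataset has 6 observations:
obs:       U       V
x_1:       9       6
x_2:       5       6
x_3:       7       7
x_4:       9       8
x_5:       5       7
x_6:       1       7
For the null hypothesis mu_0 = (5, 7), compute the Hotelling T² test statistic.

Step 1 — sample mean vector:
  mean(U) = (9 + 5 + 7 + 9 + 5 + 1) / 6 = 36/6 = 6
  mean(V) = (6 + 6 + 7 + 8 + 7 + 7) / 6 = 41/6 = 6.8333
  x̄ = (6, 6.8333),  deviation x̄ - mu_0 = (6, 6.8333) - (5, 7) = (1, -0.1667).

Step 2 — sample covariance matrix, S[i,j] = (1/(n-1)) · Σ_k (x_{k,i} - mean_i) · (x_{k,j} - mean_j), divisor n-1 = 5:
  S[U,U] = ((3)·(3) + (-1)·(-1) + (1)·(1) + (3)·(3) + (-1)·(-1) + (-5)·(-5)) / 5 = 46/5 = 9.2
  S[U,V] = ((3)·(-0.8333) + (-1)·(-0.8333) + (1)·(0.1667) + (3)·(1.1667) + (-1)·(0.1667) + (-5)·(0.1667)) / 5 = 1/5 = 0.2
  S[V,V] = ((-0.8333)·(-0.8333) + (-0.8333)·(-0.8333) + (0.1667)·(0.1667) + (1.1667)·(1.1667) + (0.1667)·(0.1667) + (0.1667)·(0.1667)) / 5 = 2.8333/5 = 0.5667
  S = [[9.2, 0.2],
 [0.2, 0.5667]].

Step 3 — invert S. det(S) = 9.2·0.5667 - (0.2)² = 5.1733.
  S^{-1} = (1/det) · [[d, -b], [-b, a]] = [[0.1095, -0.0387],
 [-0.0387, 1.7784]].

Step 4 — quadratic form (x̄ - mu_0)^T · S^{-1} · (x̄ - mu_0):
  S^{-1} · (x̄ - mu_0) = (0.116, -0.3351),
  (x̄ - mu_0)^T · [...] = (1)·(0.116) + (-0.1667)·(-0.3351) = 0.1718.

Step 5 — scale by n: T² = 6 · 0.1718 = 1.0309.

T² ≈ 1.0309


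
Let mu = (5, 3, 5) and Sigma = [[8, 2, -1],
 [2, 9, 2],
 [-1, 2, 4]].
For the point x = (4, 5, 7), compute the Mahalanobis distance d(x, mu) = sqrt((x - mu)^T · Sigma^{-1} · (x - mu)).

Step 1 — centre the observation: (x - mu) = (-1, 2, 2).

Step 2 — invert Sigma (cofactor / det for 3×3, or solve directly):
  Sigma^{-1} = [[0.1435, -0.0448, 0.0583],
 [-0.0448, 0.139, -0.0807],
 [0.0583, -0.0807, 0.3049]].

Step 3 — form the quadratic (x - mu)^T · Sigma^{-1} · (x - mu):
  Sigma^{-1} · (x - mu) = (-0.1166, 0.1614, 0.3901).
  (x - mu)^T · [Sigma^{-1} · (x - mu)] = (-1)·(-0.1166) + (2)·(0.1614) + (2)·(0.3901) = 1.2197.

Step 4 — take square root: d = √(1.2197) ≈ 1.1044.

d(x, mu) = √(1.2197) ≈ 1.1044


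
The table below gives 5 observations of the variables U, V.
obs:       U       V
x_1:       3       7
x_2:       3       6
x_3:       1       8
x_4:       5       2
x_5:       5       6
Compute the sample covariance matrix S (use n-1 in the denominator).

Step 1 — column means:
  mean(U) = (3 + 3 + 1 + 5 + 5) / 5 = 17/5 = 3.4
  mean(V) = (7 + 6 + 8 + 2 + 6) / 5 = 29/5 = 5.8

Step 2 — sample covariance S[i,j] = (1/(n-1)) · Σ_k (x_{k,i} - mean_i) · (x_{k,j} - mean_j), with n-1 = 4.
  S[U,U] = ((-0.4)·(-0.4) + (-0.4)·(-0.4) + (-2.4)·(-2.4) + (1.6)·(1.6) + (1.6)·(1.6)) / 4 = 11.2/4 = 2.8
  S[U,V] = ((-0.4)·(1.2) + (-0.4)·(0.2) + (-2.4)·(2.2) + (1.6)·(-3.8) + (1.6)·(0.2)) / 4 = -11.6/4 = -2.9
  S[V,V] = ((1.2)·(1.2) + (0.2)·(0.2) + (2.2)·(2.2) + (-3.8)·(-3.8) + (0.2)·(0.2)) / 4 = 20.8/4 = 5.2

S is symmetric (S[j,i] = S[i,j]). Assembling:

S = [[2.8, -2.9],
 [-2.9, 5.2]]


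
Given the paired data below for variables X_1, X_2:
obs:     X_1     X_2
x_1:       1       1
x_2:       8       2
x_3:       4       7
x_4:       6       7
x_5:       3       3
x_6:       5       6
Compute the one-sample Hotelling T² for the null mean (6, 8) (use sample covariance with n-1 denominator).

Step 1 — sample mean vector:
  mean(X_1) = (1 + 8 + 4 + 6 + 3 + 5) / 6 = 27/6 = 4.5
  mean(X_2) = (1 + 2 + 7 + 7 + 3 + 6) / 6 = 26/6 = 4.3333
  x̄ = (4.5, 4.3333),  deviation x̄ - mu_0 = (4.5, 4.3333) - (6, 8) = (-1.5, -3.6667).

Step 2 — sample covariance matrix, S[i,j] = (1/(n-1)) · Σ_k (x_{k,i} - mean_i) · (x_{k,j} - mean_j), divisor n-1 = 5:
  S[X_1,X_1] = ((-3.5)·(-3.5) + (3.5)·(3.5) + (-0.5)·(-0.5) + (1.5)·(1.5) + (-1.5)·(-1.5) + (0.5)·(0.5)) / 5 = 29.5/5 = 5.9
  S[X_1,X_2] = ((-3.5)·(-3.3333) + (3.5)·(-2.3333) + (-0.5)·(2.6667) + (1.5)·(2.6667) + (-1.5)·(-1.3333) + (0.5)·(1.6667)) / 5 = 9/5 = 1.8
  S[X_2,X_2] = ((-3.3333)·(-3.3333) + (-2.3333)·(-2.3333) + (2.6667)·(2.6667) + (2.6667)·(2.6667) + (-1.3333)·(-1.3333) + (1.6667)·(1.6667)) / 5 = 35.3333/5 = 7.0667
  S = [[5.9, 1.8],
 [1.8, 7.0667]].

Step 3 — invert S. det(S) = 5.9·7.0667 - (1.8)² = 38.4533.
  S^{-1} = (1/det) · [[d, -b], [-b, a]] = [[0.1838, -0.0468],
 [-0.0468, 0.1534]].

Step 4 — quadratic form (x̄ - mu_0)^T · S^{-1} · (x̄ - mu_0):
  S^{-1} · (x̄ - mu_0) = (-0.104, -0.4924),
  (x̄ - mu_0)^T · [...] = (-1.5)·(-0.104) + (-3.6667)·(-0.4924) = 1.9614.

Step 5 — scale by n: T² = 6 · 1.9614 = 11.7684.

T² ≈ 11.7684
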